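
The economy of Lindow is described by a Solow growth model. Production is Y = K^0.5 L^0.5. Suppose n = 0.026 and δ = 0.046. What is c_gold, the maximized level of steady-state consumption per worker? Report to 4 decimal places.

Capital per worker breaks even when investment replaces (n + δ)·k; here n + δ = 0.072.
Maximizing c = f(k) − (n+δ)·k gives f'(k) = n+δ, i.e. 0.5·k^(0.5−1) = 0.072, so k_gold = (0.5/0.072)^(1/0.5) ≈ 48.2253.
y_gold = 48.2253^0.5 ≈ 6.9444.
c_gold = y_gold − (n+δ)·k_gold = 6.9444 − 0.072·48.2253 ≈ 3.4722.

c_gold ≈ 3.4722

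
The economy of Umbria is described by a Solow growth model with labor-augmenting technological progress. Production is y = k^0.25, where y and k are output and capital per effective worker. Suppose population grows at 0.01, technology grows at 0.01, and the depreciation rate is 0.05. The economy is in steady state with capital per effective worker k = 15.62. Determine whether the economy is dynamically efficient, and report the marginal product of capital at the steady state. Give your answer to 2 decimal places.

n + g + δ = 0.01 + 0.01 + 0.05 = 0.07.
MPK = 0.25·k^(0.25−1) = 0.25·15.62^(-0.75) ≈ 0.0318.
MPK < 0.07, so the economy is dynamically inefficient (over-saving).

dynamically inefficient; MPK ≈ 0.03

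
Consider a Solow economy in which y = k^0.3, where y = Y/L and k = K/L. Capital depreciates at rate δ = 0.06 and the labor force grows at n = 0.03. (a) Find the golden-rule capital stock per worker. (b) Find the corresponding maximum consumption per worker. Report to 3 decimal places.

The effective depreciation rate is n + δ = 0.03 + 0.06 = 0.09.
Setting f'(k) = n+δ gives 0.3·k^(0.3−1) = 0.09, hence k_gold = (0.3/0.09)^(1/0.7) ≈ 5.5843.
y_gold = 5.5843^0.3 ≈ 1.6753; c_gold = y_gold − 0.09·k_gold ≈ 1.1727.

(a) k_gold ≈ 5.584; (b) c_gold ≈ 1.173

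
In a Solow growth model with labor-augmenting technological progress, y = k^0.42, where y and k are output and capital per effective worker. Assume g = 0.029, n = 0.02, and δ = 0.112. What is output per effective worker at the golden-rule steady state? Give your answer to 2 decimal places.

y_gold ≈ 2.00

Break-even investment rate: n + g + δ = 0.02 + 0.029 + 0.112 = 0.161.
Setting f'(k) = n+g+δ gives 0.42·k^(0.42−1) = 0.161, hence k_gold = (0.42/0.161)^(1/0.58) ≈ 5.2236.
Output: y_gold = k_gold^0.42 = 5.2236^0.42 ≈ 2.0024.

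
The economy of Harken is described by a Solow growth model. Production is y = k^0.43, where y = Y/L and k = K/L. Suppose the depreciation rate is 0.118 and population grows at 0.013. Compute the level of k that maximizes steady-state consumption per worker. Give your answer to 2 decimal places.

k_gold ≈ 8.05

Capital per worker breaks even when investment replaces (n + δ)·k; here n + δ = 0.131.
Maximizing c = f(k) − (n+δ)·k gives f'(k) = n+δ, i.e. 0.43·k^(0.43−1) = 0.131, so k_gold = (0.43/0.131)^(1/0.57) ≈ 8.0465.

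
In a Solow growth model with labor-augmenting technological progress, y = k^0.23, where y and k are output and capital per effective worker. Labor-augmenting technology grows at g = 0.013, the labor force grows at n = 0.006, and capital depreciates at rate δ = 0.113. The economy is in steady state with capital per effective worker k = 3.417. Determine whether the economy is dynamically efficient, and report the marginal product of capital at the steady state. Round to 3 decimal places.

dynamically inefficient; MPK ≈ 0.089

Capital per effective worker breaks even when investment replaces (n + g + δ)·k; here n + g + δ = 0.132.
MPK = 0.23·k^(0.23−1) = 0.23·3.417^(-0.77) ≈ 0.0893.
MPK < 0.132, so the economy is dynamically inefficient (over-saving).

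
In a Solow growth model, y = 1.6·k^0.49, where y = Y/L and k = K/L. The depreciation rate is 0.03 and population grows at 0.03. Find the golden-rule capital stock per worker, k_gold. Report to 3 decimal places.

k_gold ≈ 154.368

Break-even investment rate: n + δ = 0.03 + 0.03 = 0.06.
Setting f'(k) = n+δ gives 0.49·1.6·k^(0.49−1) = 0.06, hence k_gold = (0.49·1.6/0.06)^(1/0.51) ≈ 154.3684.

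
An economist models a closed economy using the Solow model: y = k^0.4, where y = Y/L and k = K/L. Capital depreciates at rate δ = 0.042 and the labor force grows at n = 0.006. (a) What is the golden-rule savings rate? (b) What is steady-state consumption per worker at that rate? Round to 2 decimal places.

The effective depreciation rate is n + δ = 0.006 + 0.042 = 0.048.
For Cobb-Douglas, s_gold equals capital's share: s_gold = 0.4.
At the golden rule the marginal product of capital equals n+δ: 0.4·k^(0.4−1) = 0.048. Solving, k_gold = (0.4/0.048)^(1/0.6) ≈ 34.2529.
y_gold = 34.2529^0.4 ≈ 4.1104; c_gold = (1−0.4)·y_gold ≈ 2.4662.

(a) s_gold = 0.40; (b) c_gold ≈ 2.47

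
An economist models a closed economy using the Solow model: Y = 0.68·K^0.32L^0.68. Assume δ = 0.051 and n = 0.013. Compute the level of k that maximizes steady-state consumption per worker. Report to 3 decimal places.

n + δ = 0.013 + 0.051 = 0.064.
Golden rule sets MPK = n+δ: 0.32·0.68·k^(0.32−1) = 0.064, so k_gold = (0.32·0.68/0.064)^(1/0.68) ≈ 6.0476.

k_gold ≈ 6.048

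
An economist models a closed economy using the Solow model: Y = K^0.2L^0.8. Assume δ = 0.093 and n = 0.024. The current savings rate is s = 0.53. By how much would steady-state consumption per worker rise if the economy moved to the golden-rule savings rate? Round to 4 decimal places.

Δc ≈ 0.2291

Break-even investment rate: n + δ = 0.024 + 0.093 = 0.117.
Current steady state (s = 0.53): k* = (0.53/0.117)^(1/0.8) ≈ 6.6086, y* = 6.6086^0.2 ≈ 1.4589, c* = (1−0.53)·1.4589 ≈ 0.6857.
Golden rule sets MPK = n+δ: 0.2·k^(0.2−1) = 0.117, so k_gold = (0.2/0.117)^(1/0.8) ≈ 1.9546.
y_gold = 1.9546^0.2 ≈ 1.1434, c_gold = y_gold − 0.117·k_gold ≈ 0.9147.
Gain: Δc = 0.9147 − 0.6857 ≈ 0.2291.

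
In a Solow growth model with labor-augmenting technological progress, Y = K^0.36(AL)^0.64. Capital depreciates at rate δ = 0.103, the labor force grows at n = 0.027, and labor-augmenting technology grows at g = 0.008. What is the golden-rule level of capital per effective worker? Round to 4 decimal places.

k_gold ≈ 4.4736

Capital per effective worker breaks even when investment replaces (n + g + δ)·k; here n + g + δ = 0.138.
At the golden rule the marginal product of capital equals n+g+δ: 0.36·k^(0.36−1) = 0.138. Solving, k_gold = (0.36/0.138)^(1/0.64) ≈ 4.4736.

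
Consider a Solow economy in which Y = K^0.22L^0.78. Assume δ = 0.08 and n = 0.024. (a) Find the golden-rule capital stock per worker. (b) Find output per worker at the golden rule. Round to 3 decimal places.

The effective depreciation rate is n + δ = 0.024 + 0.08 = 0.104.
Maximizing c = f(k) − (n+δ)·k gives f'(k) = n+δ, i.e. 0.22·k^(0.22−1) = 0.104, so k_gold = (0.22/0.104)^(1/0.78) ≈ 2.6132.
y_gold = 2.6132^0.22 ≈ 1.2353.

(a) k_gold ≈ 2.613; (b) y_gold ≈ 1.235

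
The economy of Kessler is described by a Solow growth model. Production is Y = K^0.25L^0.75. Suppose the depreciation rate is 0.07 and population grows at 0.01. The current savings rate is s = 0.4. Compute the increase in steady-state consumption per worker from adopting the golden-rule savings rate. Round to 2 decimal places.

n + δ = 0.01 + 0.07 = 0.08.
Current steady state (s = 0.4): k* = (0.4/0.08)^(1/0.75) ≈ 8.5499, y* = 8.5499^0.25 ≈ 1.7100, c* = (1−0.4)·1.7100 ≈ 1.0260.
Setting f'(k) = n+δ gives 0.25·k^(0.25−1) = 0.08, hence k_gold = (0.25/0.08)^(1/0.75) ≈ 4.5688.
y_gold = 4.5688^0.25 ≈ 1.4620, c_gold = y_gold − 0.08·k_gold ≈ 1.0965.
Gain: Δc = 1.0965 − 1.0260 ≈ 0.0705.

Δc ≈ 0.07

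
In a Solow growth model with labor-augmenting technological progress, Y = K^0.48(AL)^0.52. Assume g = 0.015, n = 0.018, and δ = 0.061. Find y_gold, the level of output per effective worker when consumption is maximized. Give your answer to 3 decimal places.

y_gold ≈ 4.504

Capital per effective worker breaks even when investment replaces (n + g + δ)·k; here n + g + δ = 0.094.
Maximizing c = f(k) − (n+g+δ)·k gives f'(k) = n+g+δ, i.e. 0.48·k^(0.48−1) = 0.094, so k_gold = (0.48/0.094)^(1/0.52) ≈ 23.0015.
Output: y_gold = k_gold^0.48 = 23.0015^0.48 ≈ 4.5045.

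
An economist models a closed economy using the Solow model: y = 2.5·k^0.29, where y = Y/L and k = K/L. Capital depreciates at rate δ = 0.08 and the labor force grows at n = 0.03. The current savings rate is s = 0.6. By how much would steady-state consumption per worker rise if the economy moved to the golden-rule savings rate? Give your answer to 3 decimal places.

Δc ≈ 0.927

The effective depreciation rate is n + δ = 0.03 + 0.08 = 0.11.
Current steady state (s = 0.6): k* = (0.6·2.5/0.11)^(1/0.71) ≈ 39.6430, y* = 2.5·39.6430^0.29 ≈ 7.2679, c* = (1−0.6)·7.2679 ≈ 2.9072.
At the golden rule the marginal product of capital equals n+δ: 0.29·2.5·k^(0.29−1) = 0.11. Solving, k_gold = (0.29·2.5/0.11)^(1/0.71) ≈ 14.2378.
y_gold = 2.5·14.2378^0.29 ≈ 5.4006, c_gold = y_gold − 0.11·k_gold ≈ 3.8344.
Gain: Δc = 3.8344 − 2.9072 ≈ 0.9272.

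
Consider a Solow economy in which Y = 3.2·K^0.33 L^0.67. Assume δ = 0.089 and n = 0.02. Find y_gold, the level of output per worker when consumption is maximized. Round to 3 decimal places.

Break-even investment rate: n + δ = 0.02 + 0.089 = 0.109.
Golden rule sets MPK = n+δ: 0.33·3.2·k^(0.33−1) = 0.109, so k_gold = (0.33·3.2/0.109)^(1/0.67) ≈ 29.6481.
Output: y_gold = 3.2·k_gold^0.33 = 3.2·29.6481^0.33 ≈ 9.7928.

y_gold ≈ 9.793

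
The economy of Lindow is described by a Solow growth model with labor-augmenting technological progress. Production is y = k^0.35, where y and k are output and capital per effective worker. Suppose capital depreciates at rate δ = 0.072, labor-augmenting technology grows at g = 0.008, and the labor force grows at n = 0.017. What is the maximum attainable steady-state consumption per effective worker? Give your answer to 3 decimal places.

Break-even investment rate: n + g + δ = 0.017 + 0.008 + 0.072 = 0.097.
At the golden rule the marginal product of capital equals n+g+δ: 0.35·k^(0.35−1) = 0.097. Solving, k_gold = (0.35/0.097)^(1/0.65) ≈ 7.2008.
y_gold = 7.2008^0.35 ≈ 1.9956.
c_gold = y_gold − (n+g+δ)·k_gold = 1.9956 − 0.097·7.2008 ≈ 1.2972.

c_gold ≈ 1.297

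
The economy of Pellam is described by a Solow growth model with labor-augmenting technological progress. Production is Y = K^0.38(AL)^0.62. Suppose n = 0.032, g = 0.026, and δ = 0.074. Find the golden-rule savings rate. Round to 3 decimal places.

s_gold = 0.380

Break-even investment rate: n + g + δ = 0.032 + 0.026 + 0.074 = 0.132.
At the golden rule MPK = n+g+δ, and in any Cobb-Douglas steady state s = (n+g+δ)·k/y = MPK·k/y = capital's share 0.38.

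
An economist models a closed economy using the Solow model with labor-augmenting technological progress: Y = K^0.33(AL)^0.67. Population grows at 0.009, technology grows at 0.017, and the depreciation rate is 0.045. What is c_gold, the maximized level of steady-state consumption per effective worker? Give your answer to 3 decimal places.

c_gold ≈ 1.428

The effective depreciation rate is n + g + δ = 0.009 + 0.017 + 0.045 = 0.071.
Setting f'(k) = n+g+δ gives 0.33·k^(0.33−1) = 0.071, hence k_gold = (0.33/0.071)^(1/0.67) ≈ 9.9061.
y_gold = 9.9061^0.33 ≈ 2.1313.
c_gold = y_gold − (n+g+δ)·k_gold = 2.1313 − 0.071·9.9061 ≈ 1.4280.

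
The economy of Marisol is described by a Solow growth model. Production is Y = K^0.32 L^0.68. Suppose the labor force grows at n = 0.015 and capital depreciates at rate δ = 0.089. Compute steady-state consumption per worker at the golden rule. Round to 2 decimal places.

Capital per worker breaks even when investment replaces (n + δ)·k; here n + δ = 0.104.
Golden rule sets MPK = n+δ: 0.32·k^(0.32−1) = 0.104, so k_gold = (0.32/0.104)^(1/0.68) ≈ 5.2218.
y_gold = 5.2218^0.32 ≈ 1.6971.
c_gold = y_gold − (n+δ)·k_gold = 1.6971 − 0.104·5.2218 ≈ 1.1540.

c_gold ≈ 1.15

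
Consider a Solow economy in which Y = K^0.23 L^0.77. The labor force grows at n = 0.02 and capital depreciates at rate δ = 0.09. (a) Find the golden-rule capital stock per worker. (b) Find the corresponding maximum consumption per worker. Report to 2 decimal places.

n + δ = 0.02 + 0.09 = 0.11.
Setting f'(k) = n+δ gives 0.23·k^(0.23−1) = 0.11, hence k_gold = (0.23/0.11)^(1/0.77) ≈ 2.6063.
y_gold = 2.6063^0.23 ≈ 1.2465; c_gold = y_gold − 0.11·k_gold ≈ 0.9598.

(a) k_gold ≈ 2.61; (b) c_gold ≈ 0.96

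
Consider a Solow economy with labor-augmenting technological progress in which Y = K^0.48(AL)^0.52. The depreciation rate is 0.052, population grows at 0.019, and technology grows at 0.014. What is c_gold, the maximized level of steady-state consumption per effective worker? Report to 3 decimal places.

c_gold ≈ 2.570

Capital per effective worker breaks even when investment replaces (n + g + δ)·k; here n + g + δ = 0.085.
Maximizing c = f(k) − (n+g+δ)·k gives f'(k) = n+g+δ, i.e. 0.48·k^(0.48−1) = 0.085, so k_gold = (0.48/0.085)^(1/0.52) ≈ 27.9134.
y_gold = 27.9134^0.48 ≈ 4.9430.
c_gold = y_gold − (n+g+δ)·k_gold = 4.9430 − 0.085·27.9134 ≈ 2.5704.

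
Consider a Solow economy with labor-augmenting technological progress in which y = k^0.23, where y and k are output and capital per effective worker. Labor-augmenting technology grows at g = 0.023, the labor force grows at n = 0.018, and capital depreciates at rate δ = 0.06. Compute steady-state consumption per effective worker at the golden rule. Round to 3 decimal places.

Capital per effective worker breaks even when investment replaces (n + g + δ)·k; here n + g + δ = 0.101.
Maximizing c = f(k) − (n+g+δ)·k gives f'(k) = n+g+δ, i.e. 0.23·k^(0.23−1) = 0.101, so k_gold = (0.23/0.101)^(1/0.77) ≈ 2.9118.
y_gold = 2.9118^0.23 ≈ 1.2787.
c_gold = y_gold − (n+g+δ)·k_gold = 1.2787 − 0.101·2.9118 ≈ 0.9846.

c_gold ≈ 0.985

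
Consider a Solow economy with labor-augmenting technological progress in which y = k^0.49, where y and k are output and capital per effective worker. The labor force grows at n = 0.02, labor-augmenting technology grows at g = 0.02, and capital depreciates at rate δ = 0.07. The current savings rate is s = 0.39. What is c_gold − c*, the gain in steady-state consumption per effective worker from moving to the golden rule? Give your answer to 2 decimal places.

Capital per effective worker breaks even when investment replaces (n + g + δ)·k; here n + g + δ = 0.11.
Current steady state (s = 0.39): k* = (0.39/0.11)^(1/0.51) ≈ 11.9616, y* = 11.9616^0.49 ≈ 3.3738, c* = (1−0.39)·3.3738 ≈ 2.0580.
At the golden rule the marginal product of capital equals n+g+δ: 0.49·k^(0.49−1) = 0.11. Solving, k_gold = (0.49/0.11)^(1/0.51) ≈ 18.7139.
y_gold = 18.7139^0.49 ≈ 4.2011, c_gold = y_gold − 0.11·k_gold ≈ 2.1425.
Gain: Δc = 2.1425 − 2.0580 ≈ 0.0845.

Δc ≈ 0.08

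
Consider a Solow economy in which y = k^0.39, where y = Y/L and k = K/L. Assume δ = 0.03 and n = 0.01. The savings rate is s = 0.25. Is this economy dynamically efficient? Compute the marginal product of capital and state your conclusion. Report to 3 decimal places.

n + δ = 0.01 + 0.03 = 0.04.
Steady-state k*: s·k^0.39 = 0.04·k gives k* = (0.25/0.04)^(1/0.61) ≈ 20.1707.
MPK = 0.39·20.1707^(-0.61) ≈ 0.0624.
MPK > n+δ = 0.04, so the economy is dynamically efficient (under-saving).

dynamically efficient; MPK ≈ 0.062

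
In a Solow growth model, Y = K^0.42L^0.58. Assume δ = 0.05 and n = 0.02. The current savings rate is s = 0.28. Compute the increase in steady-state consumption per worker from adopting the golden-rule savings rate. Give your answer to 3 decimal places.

Δc ≈ 0.158

Capital per worker breaks even when investment replaces (n + δ)·k; here n + δ = 0.07.
Current steady state (s = 0.28): k* = (0.28/0.07)^(1/0.58) ≈ 10.9153, y* = 10.9153^0.42 ≈ 2.7288, c* = (1−0.28)·2.7288 ≈ 1.9647.
Maximizing c = f(k) − (n+δ)·k gives f'(k) = n+δ, i.e. 0.42·k^(0.42−1) = 0.07, so k_gold = (0.42/0.07)^(1/0.58) ≈ 21.9604.
y_gold = 21.9604^0.42 ≈ 3.6601, c_gold = y_gold − 0.07·k_gold ≈ 2.1228.
Gain: Δc = 2.1228 − 1.9647 ≈ 0.1581.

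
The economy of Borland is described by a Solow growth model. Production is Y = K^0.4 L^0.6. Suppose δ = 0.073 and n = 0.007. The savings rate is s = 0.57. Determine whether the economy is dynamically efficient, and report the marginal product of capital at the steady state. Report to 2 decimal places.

The effective depreciation rate is n + δ = 0.007 + 0.073 = 0.08.
Steady-state k*: s·k^0.4 = 0.08·k gives k* = (0.57/0.08)^(1/0.6) ≈ 26.3820.
MPK = 0.4·26.3820^(-0.6) ≈ 0.0561.
MPK < n+δ = 0.08, so the economy is dynamically inefficient (over-saving).

dynamically inefficient; MPK ≈ 0.06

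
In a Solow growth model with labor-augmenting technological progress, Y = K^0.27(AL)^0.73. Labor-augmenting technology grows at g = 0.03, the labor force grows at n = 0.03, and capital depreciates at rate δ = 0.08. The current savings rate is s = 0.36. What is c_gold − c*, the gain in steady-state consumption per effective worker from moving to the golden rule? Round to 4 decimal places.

Δc ≈ 0.0231

n + g + δ = 0.03 + 0.03 + 0.08 = 0.14.
Current steady state (s = 0.36): k* = (0.36/0.14)^(1/0.73) ≈ 3.6466, y* = 3.6466^0.27 ≈ 1.4181, c* = (1−0.36)·1.4181 ≈ 0.9076.
Setting f'(k) = n+g+δ gives 0.27·k^(0.27−1) = 0.14, hence k_gold = (0.27/0.14)^(1/0.73) ≈ 2.4589.
y_gold = 2.4589^0.27 ≈ 1.2750, c_gold = y_gold − 0.14·k_gold ≈ 0.9307.
Gain: Δc = 0.9307 − 0.9076 ≈ 0.0231.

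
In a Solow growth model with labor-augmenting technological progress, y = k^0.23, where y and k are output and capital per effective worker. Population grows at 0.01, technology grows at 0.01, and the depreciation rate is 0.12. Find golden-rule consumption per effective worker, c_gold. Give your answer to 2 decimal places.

c_gold ≈ 0.89

Break-even investment rate: n + g + δ = 0.01 + 0.01 + 0.12 = 0.14.
Setting f'(k) = n+g+δ gives 0.23·k^(0.23−1) = 0.14, hence k_gold = (0.23/0.14)^(1/0.77) ≈ 1.9055.
y_gold = 1.9055^0.23 ≈ 1.1598.
c_gold = y_gold − (n+g+δ)·k_gold = 1.1598 − 0.14·1.9055 ≈ 0.8931.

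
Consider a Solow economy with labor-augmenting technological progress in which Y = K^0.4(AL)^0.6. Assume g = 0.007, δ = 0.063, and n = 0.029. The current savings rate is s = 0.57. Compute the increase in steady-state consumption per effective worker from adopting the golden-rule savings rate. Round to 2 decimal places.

Δc ≈ 0.14

Capital per effective worker breaks even when investment replaces (n + g + δ)·k; here n + g + δ = 0.099.
Current steady state (s = 0.57): k* = (0.57/0.099)^(1/0.6) ≈ 18.4955, y* = 18.4955^0.4 ≈ 3.2124, c* = (1−0.57)·3.2124 ≈ 1.3813.
Golden rule sets MPK = n+g+δ: 0.4·k^(0.4−1) = 0.099, so k_gold = (0.4/0.099)^(1/0.6) ≈ 10.2496.
y_gold = 10.2496^0.4 ≈ 2.5368, c_gold = y_gold − 0.099·k_gold ≈ 1.5221.
Gain: Δc = 1.5221 − 1.3813 ≈ 0.1407.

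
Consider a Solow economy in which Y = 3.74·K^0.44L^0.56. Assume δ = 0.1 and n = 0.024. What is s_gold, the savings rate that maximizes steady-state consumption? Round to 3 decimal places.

s_gold = 0.440

Break-even investment rate: n + δ = 0.024 + 0.1 = 0.124.
At the golden rule MPK = n+δ, and in any Cobb-Douglas steady state s = (n+δ)·k/y = MPK·k/y = capital's share 0.44.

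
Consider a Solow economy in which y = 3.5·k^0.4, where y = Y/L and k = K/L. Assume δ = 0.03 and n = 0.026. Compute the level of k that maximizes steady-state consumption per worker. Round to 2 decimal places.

k_gold ≈ 213.75

n + δ = 0.026 + 0.03 = 0.056.
Golden rule sets MPK = n+δ: 0.4·3.5·k^(0.4−1) = 0.056, so k_gold = (0.4·3.5/0.056)^(1/0.6) ≈ 213.7470.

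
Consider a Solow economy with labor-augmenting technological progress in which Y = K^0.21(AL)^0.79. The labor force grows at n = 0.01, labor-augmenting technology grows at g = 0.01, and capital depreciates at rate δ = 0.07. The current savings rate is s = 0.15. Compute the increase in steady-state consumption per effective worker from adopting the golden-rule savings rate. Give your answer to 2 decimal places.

n + g + δ = 0.01 + 0.01 + 0.07 = 0.09.
Current steady state (s = 0.15): k* = (0.15/0.09)^(1/0.79) ≈ 1.9091, y* = 1.9091^0.21 ≈ 1.1454, c* = (1−0.15)·1.1454 ≈ 0.9736.
At the golden rule the marginal product of capital equals n+g+δ: 0.21·k^(0.21−1) = 0.09. Solving, k_gold = (0.21/0.09)^(1/0.79) ≈ 2.9228.
y_gold = 2.9228^0.21 ≈ 1.2526, c_gold = y_gold − 0.09·k_gold ≈ 0.9896.
Gain: Δc = 0.9896 − 0.9736 ≈ 0.0159.

Δc ≈ 0.02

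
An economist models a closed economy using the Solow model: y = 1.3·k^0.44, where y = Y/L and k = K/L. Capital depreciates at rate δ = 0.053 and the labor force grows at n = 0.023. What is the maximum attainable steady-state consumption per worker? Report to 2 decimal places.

Break-even investment rate: n + δ = 0.023 + 0.053 = 0.076.
Setting f'(k) = n+δ gives 0.44·1.3·k^(0.44−1) = 0.076, hence k_gold = (0.44·1.3/0.076)^(1/0.56) ≈ 36.7558.
y_gold = 1.3·36.7558^0.44 ≈ 6.3487.
c_gold = y_gold − (n+δ)·k_gold = 6.3487 − 0.076·36.7558 ≈ 3.5553.

c_gold ≈ 3.56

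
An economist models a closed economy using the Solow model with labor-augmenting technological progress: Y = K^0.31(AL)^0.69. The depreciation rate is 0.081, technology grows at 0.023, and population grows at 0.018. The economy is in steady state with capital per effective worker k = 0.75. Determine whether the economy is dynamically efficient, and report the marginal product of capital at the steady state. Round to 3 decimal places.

Capital per effective worker breaks even when investment replaces (n + g + δ)·k; here n + g + δ = 0.122.
MPK = 0.31·k^(0.31−1) = 0.31·0.75^(-0.69) ≈ 0.3781.
MPK > 0.122, so the economy is dynamically efficient (under-saving).

dynamically efficient; MPK ≈ 0.378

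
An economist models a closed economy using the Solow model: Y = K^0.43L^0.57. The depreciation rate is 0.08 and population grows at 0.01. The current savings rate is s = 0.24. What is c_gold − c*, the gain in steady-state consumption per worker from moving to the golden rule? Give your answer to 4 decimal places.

n + δ = 0.01 + 0.08 = 0.09.
Current steady state (s = 0.24): k* = (0.24/0.09)^(1/0.57) ≈ 5.5887, y* = 5.5887^0.43 ≈ 2.0958, c* = (1−0.24)·2.0958 ≈ 1.5928.
Maximizing c = f(k) − (n+δ)·k gives f'(k) = n+δ, i.e. 0.43·k^(0.43−1) = 0.09, so k_gold = (0.43/0.09)^(1/0.57) ≈ 15.5462.
y_gold = 15.5462^0.43 ≈ 3.2539, c_gold = y_gold − 0.09·k_gold ≈ 1.8547.
Gain: Δc = 1.8547 − 1.5928 ≈ 0.2619.

Δc ≈ 0.2619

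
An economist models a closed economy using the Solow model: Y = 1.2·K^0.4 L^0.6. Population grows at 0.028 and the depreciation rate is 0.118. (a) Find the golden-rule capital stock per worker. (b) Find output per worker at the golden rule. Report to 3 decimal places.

Break-even investment rate: n + δ = 0.028 + 0.118 = 0.146.
At the golden rule the marginal product of capital equals n+δ: 0.4·1.2·k^(0.4−1) = 0.146. Solving, k_gold = (0.4·1.2/0.146)^(1/0.6) ≈ 7.2691.
y_gold = 1.2·7.2691^0.4 ≈ 2.6532.

(a) k_gold ≈ 7.269; (b) y_gold ≈ 2.653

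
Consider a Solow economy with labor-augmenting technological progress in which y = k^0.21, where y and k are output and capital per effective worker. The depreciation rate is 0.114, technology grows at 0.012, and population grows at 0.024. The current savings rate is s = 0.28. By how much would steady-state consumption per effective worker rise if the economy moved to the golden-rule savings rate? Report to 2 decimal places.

Δc ≈ 0.01

Break-even investment rate: n + g + δ = 0.024 + 0.012 + 0.114 = 0.15.
Current steady state (s = 0.28): k* = (0.28/0.15)^(1/0.79) ≈ 2.2035, y* = 2.2035^0.21 ≈ 1.1805, c* = (1−0.28)·1.1805 ≈ 0.8499.
Setting f'(k) = n+g+δ gives 0.21·k^(0.21−1) = 0.15, hence k_gold = (0.21/0.15)^(1/0.79) ≈ 1.5310.
y_gold = 1.5310^0.21 ≈ 1.0936, c_gold = y_gold − 0.15·k_gold ≈ 0.8639.
Gain: Δc = 0.8639 − 0.8499 ≈ 0.0140.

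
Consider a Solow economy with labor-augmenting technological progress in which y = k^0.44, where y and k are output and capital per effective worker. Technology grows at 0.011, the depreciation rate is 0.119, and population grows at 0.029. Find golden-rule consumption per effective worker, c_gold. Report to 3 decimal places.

c_gold ≈ 1.246

Capital per effective worker breaks even when investment replaces (n + g + δ)·k; here n + g + δ = 0.159.
Golden rule sets MPK = n+g+δ: 0.44·k^(0.44−1) = 0.159, so k_gold = (0.44/0.159)^(1/0.56) ≈ 6.1572.
y_gold = 6.1572^0.44 ≈ 2.2250.
c_gold = y_gold − (n+g+δ)·k_gold = 2.2250 − 0.159·6.1572 ≈ 1.2460.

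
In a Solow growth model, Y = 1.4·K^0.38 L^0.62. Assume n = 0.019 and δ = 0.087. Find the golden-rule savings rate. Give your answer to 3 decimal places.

The effective depreciation rate is n + δ = 0.019 + 0.087 = 0.106.
At the golden rule MPK = n+δ, and in any Cobb-Douglas steady state s = (n+δ)·k/y = MPK·k/y = capital's share 0.38.

s_gold = 0.380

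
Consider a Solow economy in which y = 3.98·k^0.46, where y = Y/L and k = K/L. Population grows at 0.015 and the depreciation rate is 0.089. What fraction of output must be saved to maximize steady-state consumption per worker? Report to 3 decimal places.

s_gold = 0.460

n + δ = 0.015 + 0.089 = 0.104.
At the golden rule MPK = n+δ, and in any Cobb-Douglas steady state s = (n+δ)·k/y = MPK·k/y = capital's share 0.46.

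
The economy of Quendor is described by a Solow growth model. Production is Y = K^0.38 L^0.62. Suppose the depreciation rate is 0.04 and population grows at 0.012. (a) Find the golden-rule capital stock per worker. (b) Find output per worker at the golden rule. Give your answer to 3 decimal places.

(a) k_gold ≈ 24.728; (b) y_gold ≈ 3.384

Capital per worker breaks even when investment replaces (n + δ)·k; here n + δ = 0.052.
At the golden rule the marginal product of capital equals n+δ: 0.38·k^(0.38−1) = 0.052. Solving, k_gold = (0.38/0.052)^(1/0.62) ≈ 24.7283.
y_gold = 24.7283^0.38 ≈ 3.3839.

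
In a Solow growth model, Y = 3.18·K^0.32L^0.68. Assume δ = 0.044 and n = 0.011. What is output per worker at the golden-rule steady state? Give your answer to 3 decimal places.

n + δ = 0.011 + 0.044 = 0.055.
At the golden rule the marginal product of capital equals n+δ: 0.32·3.18·k^(0.32−1) = 0.055. Solving, k_gold = (0.32·3.18/0.055)^(1/0.68) ≈ 73.0383.
Output: y_gold = 3.18·k_gold^0.32 = 3.18·73.0383^0.32 ≈ 12.5535.

y_gold ≈ 12.553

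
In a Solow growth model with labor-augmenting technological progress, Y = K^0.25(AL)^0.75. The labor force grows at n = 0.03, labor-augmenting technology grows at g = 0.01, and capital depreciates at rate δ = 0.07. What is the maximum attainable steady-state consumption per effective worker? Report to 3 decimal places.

The effective depreciation rate is n + g + δ = 0.03 + 0.01 + 0.07 = 0.11.
Setting f'(k) = n+g+δ gives 0.25·k^(0.25−1) = 0.11, hence k_gold = (0.25/0.11)^(1/0.75) ≈ 2.9881.
y_gold = 2.9881^0.25 ≈ 1.3148.
c_gold = y_gold − (n+g+δ)·k_gold = 1.3148 − 0.11·2.9881 ≈ 0.9861.

c_gold ≈ 0.986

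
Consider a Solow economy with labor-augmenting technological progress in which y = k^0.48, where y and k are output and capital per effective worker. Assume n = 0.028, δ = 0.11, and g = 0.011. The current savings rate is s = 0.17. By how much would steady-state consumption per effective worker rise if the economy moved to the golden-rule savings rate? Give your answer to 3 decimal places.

Capital per effective worker breaks even when investment replaces (n + g + δ)·k; here n + g + δ = 0.149.
Current steady state (s = 0.17): k* = (0.17/0.149)^(1/0.52) ≈ 1.2886, y* = 1.2886^0.48 ≈ 1.1294, c* = (1−0.17)·1.1294 ≈ 0.9374.
Maximizing c = f(k) − (n+g+δ)·k gives f'(k) = n+g+δ, i.e. 0.48·k^(0.48−1) = 0.149, so k_gold = (0.48/0.149)^(1/0.52) ≈ 9.4848.
y_gold = 9.4848^0.48 ≈ 2.9442, c_gold = y_gold − 0.149·k_gold ≈ 1.5310.
Gain: Δc = 1.5310 − 0.9374 ≈ 0.5936.

Δc ≈ 0.594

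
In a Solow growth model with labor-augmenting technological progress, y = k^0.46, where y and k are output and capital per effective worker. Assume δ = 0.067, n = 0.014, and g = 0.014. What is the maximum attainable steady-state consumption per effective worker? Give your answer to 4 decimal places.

Capital per effective worker breaks even when investment replaces (n + g + δ)·k; here n + g + δ = 0.095.
Setting f'(k) = n+g+δ gives 0.46·k^(0.46−1) = 0.095, hence k_gold = (0.46/0.095)^(1/0.54) ≈ 18.5602.
y_gold = 18.5602^0.46 ≈ 3.8331.
c_gold = y_gold − (n+g+δ)·k_gold = 3.8331 − 0.095·18.5602 ≈ 2.0699.

c_gold ≈ 2.0699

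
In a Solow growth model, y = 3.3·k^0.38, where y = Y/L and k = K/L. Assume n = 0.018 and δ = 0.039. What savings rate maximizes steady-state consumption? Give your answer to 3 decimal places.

s_gold = 0.380

n + δ = 0.018 + 0.039 = 0.057.
At the golden rule MPK = n+δ, and in any Cobb-Douglas steady state s = (n+δ)·k/y = MPK·k/y = capital's share 0.38.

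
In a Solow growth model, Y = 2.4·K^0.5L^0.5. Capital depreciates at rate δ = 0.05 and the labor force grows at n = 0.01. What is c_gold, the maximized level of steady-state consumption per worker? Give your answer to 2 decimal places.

c_gold ≈ 24.00

Capital per worker breaks even when investment replaces (n + δ)·k; here n + δ = 0.06.
Setting f'(k) = n+δ gives 0.5·2.4·k^(0.5−1) = 0.06, hence k_gold = (0.5·2.4/0.06)^(1/0.5) ≈ 400.0000.
y_gold = 2.4·400.0000^0.5 ≈ 48.0000.
c_gold = y_gold − (n+δ)·k_gold = 48.0000 − 0.06·400.0000 ≈ 24.0000.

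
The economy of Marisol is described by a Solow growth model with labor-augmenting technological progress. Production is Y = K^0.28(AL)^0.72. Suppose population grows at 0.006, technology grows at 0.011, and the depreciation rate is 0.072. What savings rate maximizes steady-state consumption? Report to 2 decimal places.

Break-even investment rate: n + g + δ = 0.006 + 0.011 + 0.072 = 0.089.
At the golden rule MPK = n+g+δ, and in any Cobb-Douglas steady state s = (n+g+δ)·k/y = MPK·k/y = capital's share 0.28.

s_gold = 0.28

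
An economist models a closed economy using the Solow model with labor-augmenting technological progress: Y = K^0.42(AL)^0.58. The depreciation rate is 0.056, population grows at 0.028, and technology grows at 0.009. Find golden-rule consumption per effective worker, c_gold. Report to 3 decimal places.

Capital per effective worker breaks even when investment replaces (n + g + δ)·k; here n + g + δ = 0.093.
Maximizing c = f(k) − (n+g+δ)·k gives f'(k) = n+g+δ, i.e. 0.42·k^(0.42−1) = 0.093, so k_gold = (0.42/0.093)^(1/0.58) ≈ 13.4557.
y_gold = 13.4557^0.42 ≈ 2.9795.
c_gold = y_gold − (n+g+δ)·k_gold = 2.9795 − 0.093·13.4557 ≈ 1.7281.

c_gold ≈ 1.728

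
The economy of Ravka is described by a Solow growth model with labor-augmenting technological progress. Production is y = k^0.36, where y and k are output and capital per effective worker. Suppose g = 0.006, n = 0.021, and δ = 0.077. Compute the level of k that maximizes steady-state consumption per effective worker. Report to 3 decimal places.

k_gold ≈ 6.960

n + g + δ = 0.021 + 0.006 + 0.077 = 0.104.
Maximizing c = f(k) − (n+g+δ)·k gives f'(k) = n+g+δ, i.e. 0.36·k^(0.36−1) = 0.104, so k_gold = (0.36/0.104)^(1/0.64) ≈ 6.9600.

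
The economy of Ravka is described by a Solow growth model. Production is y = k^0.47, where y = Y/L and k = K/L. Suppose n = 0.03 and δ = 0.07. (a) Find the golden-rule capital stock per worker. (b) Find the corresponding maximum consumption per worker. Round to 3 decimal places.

Capital per worker breaks even when investment replaces (n + δ)·k; here n + δ = 0.1.
Golden rule sets MPK = n+δ: 0.47·k^(0.47−1) = 0.1, so k_gold = (0.47/0.1)^(1/0.53) ≈ 18.5400.
y_gold = 18.5400^0.47 ≈ 3.9447; c_gold = y_gold − 0.1·k_gold ≈ 2.0907.

(a) k_gold ≈ 18.540; (b) c_gold ≈ 2.091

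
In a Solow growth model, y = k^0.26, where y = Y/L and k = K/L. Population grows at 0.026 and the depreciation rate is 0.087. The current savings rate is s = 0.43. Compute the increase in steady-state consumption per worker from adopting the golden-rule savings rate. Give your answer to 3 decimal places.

Δc ≈ 0.080

The effective depreciation rate is n + δ = 0.026 + 0.087 = 0.113.
Current steady state (s = 0.43): k* = (0.43/0.113)^(1/0.74) ≈ 6.0857, y* = 6.0857^0.26 ≈ 1.5993, c* = (1−0.43)·1.5993 ≈ 0.9116.
At the golden rule the marginal product of capital equals n+δ: 0.26·k^(0.26−1) = 0.113. Solving, k_gold = (0.26/0.113)^(1/0.74) ≈ 3.0835.
y_gold = 3.0835^0.26 ≈ 1.3401, c_gold = y_gold − 0.113·k_gold ≈ 0.9917.
Gain: Δc = 0.9917 − 0.9116 ≈ 0.0801.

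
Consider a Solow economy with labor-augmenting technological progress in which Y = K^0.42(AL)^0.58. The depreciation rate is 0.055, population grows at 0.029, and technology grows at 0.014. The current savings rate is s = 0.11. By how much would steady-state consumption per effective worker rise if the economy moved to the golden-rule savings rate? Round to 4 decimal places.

The effective depreciation rate is n + g + δ = 0.029 + 0.014 + 0.055 = 0.098.
Current steady state (s = 0.11): k* = (0.11/0.098)^(1/0.58) ≈ 1.2204, y* = 1.2204^0.42 ≈ 1.0872, c* = (1−0.11)·1.0872 ≈ 0.9676.
Setting f'(k) = n+g+δ gives 0.42·k^(0.42−1) = 0.098, hence k_gold = (0.42/0.098)^(1/0.58) ≈ 12.2941.
y_gold = 12.2941^0.42 ≈ 2.8686, c_gold = y_gold − 0.098·k_gold ≈ 1.6638.
Gain: Δc = 1.6638 − 0.9676 ≈ 0.6961.

Δc ≈ 0.6961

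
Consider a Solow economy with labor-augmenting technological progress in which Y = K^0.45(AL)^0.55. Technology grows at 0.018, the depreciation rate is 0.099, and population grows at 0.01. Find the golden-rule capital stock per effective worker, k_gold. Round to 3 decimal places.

k_gold ≈ 9.975

Capital per effective worker breaks even when investment replaces (n + g + δ)·k; here n + g + δ = 0.127.
Setting f'(k) = n+g+δ gives 0.45·k^(0.45−1) = 0.127, hence k_gold = (0.45/0.127)^(1/0.55) ≈ 9.9753.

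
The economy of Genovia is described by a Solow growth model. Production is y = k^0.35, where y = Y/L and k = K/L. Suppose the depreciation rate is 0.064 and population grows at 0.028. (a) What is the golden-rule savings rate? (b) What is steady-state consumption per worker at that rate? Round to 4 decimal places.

Break-even investment rate: n + δ = 0.028 + 0.064 = 0.092.
For Cobb-Douglas, s_gold equals capital's share: s_gold = 0.35.
At the golden rule the marginal product of capital equals n+δ: 0.35·k^(0.35−1) = 0.092. Solving, k_gold = (0.35/0.092)^(1/0.65) ≈ 7.8116.
y_gold = 7.8116^0.35 ≈ 2.0533; c_gold = (1−0.35)·y_gold ≈ 1.3347.

(a) s_gold = 0.3500; (b) c_gold ≈ 1.3347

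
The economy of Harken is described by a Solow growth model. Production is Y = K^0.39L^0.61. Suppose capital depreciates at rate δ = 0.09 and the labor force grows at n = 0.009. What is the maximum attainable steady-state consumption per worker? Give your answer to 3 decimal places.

c_gold ≈ 1.466

The effective depreciation rate is n + δ = 0.009 + 0.09 = 0.099.
Setting f'(k) = n+δ gives 0.39·k^(0.39−1) = 0.099, hence k_gold = (0.39/0.099)^(1/0.61) ≈ 9.4649.
y_gold = 9.4649^0.39 ≈ 2.4026.
c_gold = y_gold − (n+δ)·k_gold = 2.4026 − 0.099·9.4649 ≈ 1.4656.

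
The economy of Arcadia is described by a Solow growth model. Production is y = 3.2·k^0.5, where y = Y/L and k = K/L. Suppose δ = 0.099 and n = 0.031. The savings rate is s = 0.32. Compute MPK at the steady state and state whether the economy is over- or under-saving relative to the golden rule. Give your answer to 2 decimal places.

under-saving; MPK ≈ 0.20

Capital per worker breaks even when investment replaces (n + δ)·k; here n + δ = 0.13.
Steady-state k*: s·A·k^0.5 = 0.13·k gives k* = (0.32·3.2/0.13)^(1/0.5) ≈ 62.0459.
MPK = 0.5·3.2·62.0459^(-0.5) ≈ 0.2031.
MPK > n+δ = 0.13, so the economy is dynamically efficient (under-saving).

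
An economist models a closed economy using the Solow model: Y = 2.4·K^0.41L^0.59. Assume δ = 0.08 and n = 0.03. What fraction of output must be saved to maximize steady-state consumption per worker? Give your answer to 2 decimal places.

The effective depreciation rate is n + δ = 0.03 + 0.08 = 0.11.
At the golden rule MPK = n+δ, and in any Cobb-Douglas steady state s = (n+δ)·k/y = MPK·k/y = capital's share 0.41.

s_gold = 0.41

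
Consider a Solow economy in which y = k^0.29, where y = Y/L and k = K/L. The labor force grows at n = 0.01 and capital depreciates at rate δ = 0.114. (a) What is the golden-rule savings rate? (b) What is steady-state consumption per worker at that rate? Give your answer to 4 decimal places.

(a) s_gold = 0.2900; (b) c_gold ≈ 1.0045

Capital per worker breaks even when investment replaces (n + δ)·k; here n + δ = 0.124.
For Cobb-Douglas, s_gold equals capital's share: s_gold = 0.29.
Golden rule sets MPK = n+δ: 0.29·k^(0.29−1) = 0.124, so k_gold = (0.29/0.124)^(1/0.71) ≈ 3.3089.
y_gold = 3.3089^0.29 ≈ 1.4148; c_gold = (1−0.29)·y_gold ≈ 1.0045.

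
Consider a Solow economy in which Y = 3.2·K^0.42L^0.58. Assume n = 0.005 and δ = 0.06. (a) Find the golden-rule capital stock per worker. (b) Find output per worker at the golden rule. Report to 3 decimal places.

n + δ = 0.005 + 0.06 = 0.065.
Golden rule sets MPK = n+δ: 0.42·3.2·k^(0.42−1) = 0.065, so k_gold = (0.42·3.2/0.065)^(1/0.58) ≈ 185.3869.
y_gold = 3.2·185.3869^0.42 ≈ 28.6908.

(a) k_gold ≈ 185.387; (b) y_gold ≈ 28.691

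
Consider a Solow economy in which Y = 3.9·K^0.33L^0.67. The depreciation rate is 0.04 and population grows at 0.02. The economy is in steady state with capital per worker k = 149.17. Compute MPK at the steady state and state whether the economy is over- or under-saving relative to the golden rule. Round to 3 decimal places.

over-saving; MPK ≈ 0.045

Break-even investment rate: n + δ = 0.02 + 0.04 = 0.06.
MPK = 0.33·3.9·k^(0.33−1) = 0.33·3.9·149.17^(-0.67) ≈ 0.0450.
MPK < 0.06, so the economy is dynamically inefficient (over-saving).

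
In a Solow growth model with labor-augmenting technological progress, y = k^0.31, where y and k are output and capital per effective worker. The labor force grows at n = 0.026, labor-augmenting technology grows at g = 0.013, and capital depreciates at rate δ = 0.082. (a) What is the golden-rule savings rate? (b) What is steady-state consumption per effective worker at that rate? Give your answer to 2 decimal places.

(a) s_gold = 0.31; (b) c_gold ≈ 1.05

Break-even investment rate: n + g + δ = 0.026 + 0.013 + 0.082 = 0.121.
For Cobb-Douglas, s_gold equals capital's share: s_gold = 0.31.
At the golden rule the marginal product of capital equals n+g+δ: 0.31·k^(0.31−1) = 0.121. Solving, k_gold = (0.31/0.121)^(1/0.69) ≈ 3.9097.
y_gold = 3.9097^0.31 ≈ 1.5260; c_gold = (1−0.31)·y_gold ≈ 1.0530.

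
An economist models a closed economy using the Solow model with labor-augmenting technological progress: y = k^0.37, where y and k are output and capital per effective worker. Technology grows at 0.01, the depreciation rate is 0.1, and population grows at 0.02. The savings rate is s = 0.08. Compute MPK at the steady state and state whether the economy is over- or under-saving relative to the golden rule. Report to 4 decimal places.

under-saving; MPK ≈ 0.6012

n + g + δ = 0.02 + 0.01 + 0.1 = 0.13.
Steady-state k*: s·k^0.37 = 0.13·k gives k* = (0.08/0.13)^(1/0.63) ≈ 0.4627.
MPK = 0.37·0.4627^(-0.63) ≈ 0.6012.
MPK > n+g+δ = 0.13, so the economy is dynamically efficient (under-saving).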